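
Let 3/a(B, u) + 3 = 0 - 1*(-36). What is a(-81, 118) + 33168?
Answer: 364849/11 ≈ 33168.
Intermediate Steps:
a(B, u) = 1/11 (a(B, u) = 3/(-3 + (0 - 1*(-36))) = 3/(-3 + (0 + 36)) = 3/(-3 + 36) = 3/33 = 3*(1/33) = 1/11)
a(-81, 118) + 33168 = 1/11 + 33168 = 364849/11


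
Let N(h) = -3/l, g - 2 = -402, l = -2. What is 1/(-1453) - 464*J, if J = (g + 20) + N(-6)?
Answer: 255181671/1453 ≈ 1.7562e+5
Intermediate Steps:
g = -400 (g = 2 - 402 = -400)
N(h) = 3/2 (N(h) = -3/(-2) = -3*(-½) = 3/2)
J = -757/2 (J = (-400 + 20) + 3/2 = -380 + 3/2 = -757/2 ≈ -378.50)
1/(-1453) - 464*J = 1/(-1453) - 464*(-757/2) = -1/1453 + 175624 = 255181671/1453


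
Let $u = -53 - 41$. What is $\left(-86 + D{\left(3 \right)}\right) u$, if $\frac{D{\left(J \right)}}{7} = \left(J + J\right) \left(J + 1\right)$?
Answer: $-7708$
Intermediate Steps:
$D{\left(J \right)} = 14 J \left(1 + J\right)$ ($D{\left(J \right)} = 7 \left(J + J\right) \left(J + 1\right) = 7 \cdot 2 J \left(1 + J\right) = 14 J \left(1 + J\right)$)
$u = -94$ ($u = -53 - 41 = -94$)
$\left(-86 + D{\left(3 \right)}\right) u = \left(-86 + 14 \cdot 3 \left(1 + 3\right)\right) \left(-94\right) = \left(-86 + 14 \cdot 3 \cdot 4\right) \left(-94\right) = \left(-86 + 168\right) \left(-94\right) = 82 \left(-94\right) = -7708$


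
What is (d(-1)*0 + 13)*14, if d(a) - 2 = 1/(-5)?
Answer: 182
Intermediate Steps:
d(a) = 9/5 (d(a) = 2 + 1/(-5) = 2 - 1/5 = 9/5)
(d(-1)*0 + 13)*14 = ((9/5)*0 + 13)*14 = (0 + 13)*14 = 13*14 = 182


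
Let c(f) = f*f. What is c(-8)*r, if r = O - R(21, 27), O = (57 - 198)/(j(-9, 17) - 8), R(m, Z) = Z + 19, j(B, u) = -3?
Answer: -23360/11 ≈ -2123.6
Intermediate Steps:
R(m, Z) = 19 + Z
c(f) = f²
O = 141/11 (O = (57 - 198)/(-3 - 8) = -141/(-11) = -141*(-1/11) = 141/11 ≈ 12.818)
r = -365/11 (r = 141/11 - (19 + 27) = 141/11 - 1*46 = 141/11 - 46 = -365/11 ≈ -33.182)
c(-8)*r = (-8)²*(-365/11) = 64*(-365/11) = -23360/11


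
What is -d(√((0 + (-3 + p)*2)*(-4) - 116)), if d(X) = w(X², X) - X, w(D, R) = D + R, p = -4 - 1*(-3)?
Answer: 84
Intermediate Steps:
p = -1 (p = -4 + 3 = -1)
d(X) = X² (d(X) = (X² + X) - X = (X + X²) - X = X²)
-d(√((0 + (-3 + p)*2)*(-4) - 116)) = -(√((0 + (-3 - 1)*2)*(-4) - 116))² = -(√((0 - 4*2)*(-4) - 116))² = -(√((0 - 8)*(-4) - 116))² = -(√(-8*(-4) - 116))² = -(√(32 - 116))² = -(√(-84))² = -(2*I*√21)² = -1*(-84) = 84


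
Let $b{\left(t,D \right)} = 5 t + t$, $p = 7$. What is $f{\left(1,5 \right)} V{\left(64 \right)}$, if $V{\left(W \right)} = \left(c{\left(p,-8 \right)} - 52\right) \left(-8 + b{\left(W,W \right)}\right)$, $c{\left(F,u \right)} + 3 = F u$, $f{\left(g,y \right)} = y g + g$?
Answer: $-250416$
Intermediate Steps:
$f{\left(g,y \right)} = g + g y$ ($f{\left(g,y \right)} = g y + g = g + g y$)
$b{\left(t,D \right)} = 6 t$
$c{\left(F,u \right)} = -3 + F u$
$V{\left(W \right)} = 888 - 666 W$ ($V{\left(W \right)} = \left(\left(-3 + 7 \left(-8\right)\right) - 52\right) \left(-8 + 6 W\right) = \left(\left(-3 - 56\right) - 52\right) \left(-8 + 6 W\right) = \left(-59 - 52\right) \left(-8 + 6 W\right) = - 111 \left(-8 + 6 W\right) = 888 - 666 W$)
$f{\left(1,5 \right)} V{\left(64 \right)} = 1 \left(1 + 5\right) \left(888 - 42624\right) = 1 \cdot 6 \left(888 - 42624\right) = 6 \left(-41736\right) = -250416$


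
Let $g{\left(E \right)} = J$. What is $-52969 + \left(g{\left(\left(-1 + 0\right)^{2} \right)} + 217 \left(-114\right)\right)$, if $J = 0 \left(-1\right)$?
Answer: $-77707$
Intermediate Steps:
$J = 0$
$g{\left(E \right)} = 0$
$-52969 + \left(g{\left(\left(-1 + 0\right)^{2} \right)} + 217 \left(-114\right)\right) = -52969 + \left(0 + 217 \left(-114\right)\right) = -52969 + \left(0 - 24738\right) = -52969 - 24738 = -77707$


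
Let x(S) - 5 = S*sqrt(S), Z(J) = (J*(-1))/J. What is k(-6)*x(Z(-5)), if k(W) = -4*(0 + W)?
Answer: 120 - 24*I ≈ 120.0 - 24.0*I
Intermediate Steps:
k(W) = -4*W
Z(J) = -1 (Z(J) = (-J)/J = -1)
x(S) = 5 + S**(3/2) (x(S) = 5 + S*sqrt(S) = 5 + S**(3/2))
k(-6)*x(Z(-5)) = (-4*(-6))*(5 + (-1)**(3/2)) = 24*(5 - I) = 120 - 24*I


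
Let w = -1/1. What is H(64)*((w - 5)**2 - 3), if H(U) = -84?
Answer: -2772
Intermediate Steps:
w = -1 (w = -1*1 = -1)
H(64)*((w - 5)**2 - 3) = -84*((-1 - 5)**2 - 3) = -84*((-6)**2 - 3) = -84*(36 - 3) = -84*33 = -2772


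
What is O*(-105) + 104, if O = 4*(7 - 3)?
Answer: -1576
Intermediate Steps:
O = 16 (O = 4*4 = 16)
O*(-105) + 104 = 16*(-105) + 104 = -1680 + 104 = -1576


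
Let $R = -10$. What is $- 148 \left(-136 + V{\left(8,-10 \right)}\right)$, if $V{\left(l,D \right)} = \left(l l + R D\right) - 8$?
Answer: $-2960$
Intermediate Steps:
$V{\left(l,D \right)} = -8 + l^{2} - 10 D$ ($V{\left(l,D \right)} = \left(l l - 10 D\right) - 8 = \left(l^{2} - 10 D\right) - 8 = -8 + l^{2} - 10 D$)
$- 148 \left(-136 + V{\left(8,-10 \right)}\right) = - 148 \left(-136 - \left(-92 - 64\right)\right) = - 148 \left(-136 + \left(-8 + 64 + 100\right)\right) = - 148 \left(-136 + 156\right) = \left(-148\right) 20 = -2960$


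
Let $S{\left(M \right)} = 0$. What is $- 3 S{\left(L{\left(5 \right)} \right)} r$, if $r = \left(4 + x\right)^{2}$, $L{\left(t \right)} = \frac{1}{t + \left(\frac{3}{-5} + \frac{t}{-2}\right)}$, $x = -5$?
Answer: $0$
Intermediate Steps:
$L{\left(t \right)} = \frac{1}{- \frac{3}{5} + \frac{t}{2}}$ ($L{\left(t \right)} = \frac{1}{t + \left(3 \left(- \frac{1}{5}\right) + t \left(- \frac{1}{2}\right)\right)} = \frac{1}{t - \left(\frac{3}{5} + \frac{t}{2}\right)} = \frac{1}{- \frac{3}{5} + \frac{t}{2}}$)
$r = 1$ ($r = \left(4 - 5\right)^{2} = \left(-1\right)^{2} = 1$)
$- 3 S{\left(L{\left(5 \right)} \right)} r = \left(-3\right) 0 \cdot 1 = 0 \cdot 1 = 0$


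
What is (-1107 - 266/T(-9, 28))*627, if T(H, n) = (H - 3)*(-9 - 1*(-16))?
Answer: -1384207/2 ≈ -6.9210e+5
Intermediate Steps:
T(H, n) = -21 + 7*H (T(H, n) = (-3 + H)*(-9 + 16) = (-3 + H)*7 = -21 + 7*H)
(-1107 - 266/T(-9, 28))*627 = (-1107 - 266/(-21 + 7*(-9)))*627 = (-1107 - 266/(-21 - 63))*627 = (-1107 - 266/(-84))*627 = (-1107 - 266*(-1/84))*627 = (-1107 + 19/6)*627 = -6623/6*627 = -1384207/2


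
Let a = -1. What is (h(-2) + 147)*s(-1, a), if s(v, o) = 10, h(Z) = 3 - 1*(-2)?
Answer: 1520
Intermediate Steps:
h(Z) = 5 (h(Z) = 3 + 2 = 5)
(h(-2) + 147)*s(-1, a) = (5 + 147)*10 = 152*10 = 1520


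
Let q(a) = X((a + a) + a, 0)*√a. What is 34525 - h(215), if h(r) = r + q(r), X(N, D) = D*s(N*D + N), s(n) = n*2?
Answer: 34310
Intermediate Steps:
s(n) = 2*n
X(N, D) = D*(2*N + 2*D*N) (X(N, D) = D*(2*(N*D + N)) = D*(2*(D*N + N)) = D*(2*(N + D*N)) = D*(2*N + 2*D*N))
q(a) = 0 (q(a) = (2*0*((a + a) + a)*(1 + 0))*√a = (2*0*(2*a + a)*1)*√a = (2*0*(3*a)*1)*√a = 0*√a = 0)
h(r) = r (h(r) = r + 0 = r)
34525 - h(215) = 34525 - 1*215 = 34525 - 215 = 34310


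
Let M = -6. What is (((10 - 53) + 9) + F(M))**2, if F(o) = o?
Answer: 1600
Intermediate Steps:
(((10 - 53) + 9) + F(M))**2 = (((10 - 53) + 9) - 6)**2 = ((-43 + 9) - 6)**2 = (-34 - 6)**2 = (-40)**2 = 1600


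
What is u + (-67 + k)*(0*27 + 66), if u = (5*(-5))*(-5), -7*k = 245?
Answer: -6607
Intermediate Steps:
k = -35 (k = -1/7*245 = -35)
u = 125 (u = -25*(-5) = 125)
u + (-67 + k)*(0*27 + 66) = 125 + (-67 - 35)*(0*27 + 66) = 125 - 102*(0 + 66) = 125 - 102*66 = 125 - 6732 = -6607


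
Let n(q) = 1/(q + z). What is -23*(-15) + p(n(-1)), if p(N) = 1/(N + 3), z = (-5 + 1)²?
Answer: 15885/46 ≈ 345.33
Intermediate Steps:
z = 16 (z = (-4)² = 16)
n(q) = 1/(16 + q) (n(q) = 1/(q + 16) = 1/(16 + q))
p(N) = 1/(3 + N)
-23*(-15) + p(n(-1)) = -23*(-15) + 1/(3 + 1/(16 - 1)) = 345 + 1/(3 + 1/15) = 345 + 1/(46/15) = 345 + 15/46 = 15885/46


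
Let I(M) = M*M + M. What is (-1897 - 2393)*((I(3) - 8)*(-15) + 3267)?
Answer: -13758030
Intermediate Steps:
I(M) = M + M² (I(M) = M² + M = M + M²)
(-1897 - 2393)*((I(3) - 8)*(-15) + 3267) = (-1897 - 2393)*((3*(1 + 3) - 8)*(-15) + 3267) = -4290*((3*4 - 8)*(-15) + 3267) = -4290*((12 - 8)*(-15) + 3267) = -4290*(4*(-15) + 3267) = -4290*(-60 + 3267) = -4290*3207 = -13758030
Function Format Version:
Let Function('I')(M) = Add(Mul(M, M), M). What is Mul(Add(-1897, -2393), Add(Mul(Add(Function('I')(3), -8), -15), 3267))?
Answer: -13758030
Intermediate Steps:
Function('I')(M) = Add(M, Pow(M, 2)) (Function('I')(M) = Add(Pow(M, 2), M) = Add(M, Pow(M, 2)))
Mul(Add(-1897, -2393), Add(Mul(Add(Function('I')(3), -8), -15), 3267)) = Mul(Add(-1897, -2393), Add(Mul(Add(Mul(3, Add(1, 3)), -8), -15), 3267)) = Mul(-4290, Add(Mul(Add(Mul(3, 4), -8), -15), 3267)) = Mul(-4290, Add(Mul(Add(12, -8), -15), 3267)) = Mul(-4290, Add(Mul(4, -15), 3267)) = Mul(-4290, Add(-60, 3267)) = Mul(-4290, 3207) = -13758030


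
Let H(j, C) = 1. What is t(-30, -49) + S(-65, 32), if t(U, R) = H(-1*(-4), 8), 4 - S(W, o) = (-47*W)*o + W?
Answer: -97690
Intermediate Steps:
S(W, o) = 4 - W + 47*W*o (S(W, o) = 4 - ((-47*W)*o + W) = 4 - (-47*W*o + W) = 4 - (W - 47*W*o) = 4 + (-W + 47*W*o) = 4 - W + 47*W*o)
t(U, R) = 1
t(-30, -49) + S(-65, 32) = 1 + (4 - 1*(-65) + 47*(-65)*32) = 1 + (4 + 65 - 97760) = 1 - 97691 = -97690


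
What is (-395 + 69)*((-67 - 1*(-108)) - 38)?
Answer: -978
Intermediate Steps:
(-395 + 69)*((-67 - 1*(-108)) - 38) = -326*((-67 + 108) - 38) = -326*(41 - 38) = -326*3 = -978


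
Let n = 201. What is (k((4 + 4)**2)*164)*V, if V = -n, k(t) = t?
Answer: -2109696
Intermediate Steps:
V = -201 (V = -1*201 = -201)
(k((4 + 4)**2)*164)*V = ((4 + 4)**2*164)*(-201) = (8**2*164)*(-201) = (64*164)*(-201) = 10496*(-201) = -2109696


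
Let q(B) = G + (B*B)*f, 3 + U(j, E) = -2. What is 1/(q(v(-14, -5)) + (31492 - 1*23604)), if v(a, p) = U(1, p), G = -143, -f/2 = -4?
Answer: 1/7945 ≈ 0.00012587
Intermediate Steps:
f = 8 (f = -2*(-4) = 8)
U(j, E) = -5 (U(j, E) = -3 - 2 = -5)
v(a, p) = -5
q(B) = -143 + 8*B² (q(B) = -143 + (B*B)*8 = -143 + B²*8 = -143 + 8*B²)
1/(q(v(-14, -5)) + (31492 - 1*23604)) = 1/((-143 + 8*(-5)²) + (31492 - 1*23604)) = 1/((-143 + 8*25) + (31492 - 23604)) = 1/((-143 + 200) + 7888) = 1/(57 + 7888) = 1/7945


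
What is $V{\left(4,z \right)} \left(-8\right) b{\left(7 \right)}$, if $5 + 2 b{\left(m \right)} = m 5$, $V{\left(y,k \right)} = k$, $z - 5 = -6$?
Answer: $120$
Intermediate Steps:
$z = -1$ ($z = 5 - 6 = -1$)
$b{\left(m \right)} = - \frac{5}{2} + \frac{5 m}{2}$ ($b{\left(m \right)} = - \frac{5}{2} + \frac{m 5}{2} = - \frac{5}{2} + \frac{5 m}{2}$)
$V{\left(4,z \right)} \left(-8\right) b{\left(7 \right)} = \left(-1\right) \left(-8\right) \left(- \frac{5}{2} + \frac{5}{2} \cdot 7\right) = 8 \left(- \frac{5}{2} + \frac{35}{2}\right) = 8 \cdot 15 = 120$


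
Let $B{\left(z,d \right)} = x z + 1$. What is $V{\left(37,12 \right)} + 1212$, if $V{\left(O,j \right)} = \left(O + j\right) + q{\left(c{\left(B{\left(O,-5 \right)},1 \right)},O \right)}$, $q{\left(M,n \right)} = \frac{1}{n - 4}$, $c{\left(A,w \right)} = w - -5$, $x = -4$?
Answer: $\frac{41614}{33} \approx 1261.0$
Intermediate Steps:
$B{\left(z,d \right)} = 1 - 4 z$ ($B{\left(z,d \right)} = - 4 z + 1 = 1 - 4 z$)
$c{\left(A,w \right)} = 5 + w$ ($c{\left(A,w \right)} = w + 5 = 5 + w$)
$q{\left(M,n \right)} = \frac{1}{-4 + n}$
$V{\left(O,j \right)} = O + j + \frac{1}{-4 + O}$ ($V{\left(O,j \right)} = \left(O + j\right) + \frac{1}{-4 + O} = O + j + \frac{1}{-4 + O}$)
$V{\left(37,12 \right)} + 1212 = \frac{1 + \left(-4 + 37\right) \left(37 + 12\right)}{-4 + 37} + 1212 = \frac{1 + 33 \cdot 49}{33} + 1212 = \frac{1 + 1617}{33} + 1212 = \frac{1}{33} \cdot 1618 + 1212 = \frac{1618}{33} + 1212 = \frac{41614}{33}$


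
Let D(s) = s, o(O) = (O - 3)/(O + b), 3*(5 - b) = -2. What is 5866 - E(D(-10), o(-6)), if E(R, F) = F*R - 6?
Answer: 6142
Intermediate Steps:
b = 17/3 (b = 5 - ⅓*(-2) = 5 + ⅔ = 17/3 ≈ 5.6667)
o(O) = (-3 + O)/(17/3 + O) (o(O) = (O - 3)/(O + 17/3) = (-3 + O)/(17/3 + O))
E(R, F) = -6 + F*R
5866 - E(D(-10), o(-6)) = 5866 - (-6 + (3*(-3 - 6)/(17 + 3*(-6)))*(-10)) = 5866 - (-6 + (3*(-9)/(17 - 18))*(-10)) = 5866 - (-6 + (3*(-9)/(-1))*(-10)) = 5866 - (-6 + (3*(-1)*(-9))*(-10)) = 5866 - (-6 + 27*(-10)) = 5866 - (-6 - 270) = 5866 - 1*(-276) = 5866 + 276 = 6142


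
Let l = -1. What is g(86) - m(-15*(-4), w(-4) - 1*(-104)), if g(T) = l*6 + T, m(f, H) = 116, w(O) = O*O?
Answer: -36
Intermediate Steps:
w(O) = O²
g(T) = -6 + T (g(T) = -1*6 + T = -6 + T)
g(86) - m(-15*(-4), w(-4) - 1*(-104)) = (-6 + 86) - 1*116 = 80 - 116 = -36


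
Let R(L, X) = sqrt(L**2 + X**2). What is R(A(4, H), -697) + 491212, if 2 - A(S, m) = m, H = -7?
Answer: 491212 + sqrt(485890) ≈ 4.9191e+5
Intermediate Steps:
A(S, m) = 2 - m
R(A(4, H), -697) + 491212 = sqrt((2 - 1*(-7))**2 + (-697)**2) + 491212 = sqrt((2 + 7)**2 + 485809) + 491212 = sqrt(9**2 + 485809) + 491212 = sqrt(81 + 485809) + 491212 = sqrt(485890) + 491212 = 491212 + sqrt(485890)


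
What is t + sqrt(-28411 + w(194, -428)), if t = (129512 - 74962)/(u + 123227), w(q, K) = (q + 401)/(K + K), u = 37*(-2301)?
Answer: 5455/3809 + I*sqrt(5204567954)/428 ≈ 1.4321 + 168.56*I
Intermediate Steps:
u = -85137
w(q, K) = (401 + q)/(2*K) (w(q, K) = (401 + q)/((2*K)) = (401 + q)*(1/(2*K)) = (401 + q)/(2*K))
t = 5455/3809 (t = (129512 - 74962)/(-85137 + 123227) = 54550/38090 = 54550*(1/38090) = 5455/3809 ≈ 1.4321)
t + sqrt(-28411 + w(194, -428)) = 5455/3809 + sqrt(-28411 + (1/2)*(401 + 194)/(-428)) = 5455/3809 + sqrt(-28411 + (1/2)*(-1/428)*595) = 5455/3809 + sqrt(-28411 - 595/856) = 5455/3809 + sqrt(-24320411/856) = 5455/3809 + I*sqrt(5204567954)/428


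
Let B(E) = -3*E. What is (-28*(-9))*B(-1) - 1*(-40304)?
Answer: 41060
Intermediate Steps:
(-28*(-9))*B(-1) - 1*(-40304) = (-28*(-9))*(-3*(-1)) - 1*(-40304) = 252*3 + 40304 = 756 + 40304 = 41060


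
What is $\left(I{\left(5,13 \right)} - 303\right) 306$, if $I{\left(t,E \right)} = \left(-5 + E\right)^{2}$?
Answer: $-73134$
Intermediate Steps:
$\left(I{\left(5,13 \right)} - 303\right) 306 = \left(\left(-5 + 13\right)^{2} - 303\right) 306 = \left(8^{2} - 303\right) 306 = \left(64 - 303\right) 306 = \left(-239\right) 306 = -73134$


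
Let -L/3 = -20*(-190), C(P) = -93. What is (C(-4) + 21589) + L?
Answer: 10096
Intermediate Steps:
L = -11400 (L = -(-60)*(-190) = -3*3800 = -11400)
(C(-4) + 21589) + L = (-93 + 21589) - 11400 = 21496 - 11400 = 10096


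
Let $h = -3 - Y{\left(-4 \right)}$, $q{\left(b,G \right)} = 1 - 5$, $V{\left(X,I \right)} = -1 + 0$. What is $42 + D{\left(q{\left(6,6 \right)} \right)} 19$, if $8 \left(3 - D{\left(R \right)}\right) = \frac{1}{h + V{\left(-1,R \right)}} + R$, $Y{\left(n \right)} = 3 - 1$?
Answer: $\frac{5227}{48} \approx 108.9$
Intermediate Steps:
$Y{\left(n \right)} = 2$
$V{\left(X,I \right)} = -1$
$q{\left(b,G \right)} = -4$
$h = -5$ ($h = -3 - 2 = -5$)
$D{\left(R \right)} = \frac{145}{48} - \frac{R}{8}$ ($D{\left(R \right)} = 3 - \frac{\frac{1}{-5 - 1} + R}{8} = 3 - \frac{\frac{1}{-6} + R}{8} = 3 - \frac{- \frac{1}{6} + R}{8} = 3 - \left(- \frac{1}{48} + \frac{R}{8}\right) = \frac{145}{48} - \frac{R}{8}$)
$42 + D{\left(q{\left(6,6 \right)} \right)} 19 = 42 + \left(\frac{145}{48} - - \frac{1}{2}\right) 19 = 42 + \left(\frac{145}{48} + \frac{1}{2}\right) 19 = 42 + \frac{169}{48} \cdot 19 = 42 + \frac{3211}{48} = \frac{5227}{48}$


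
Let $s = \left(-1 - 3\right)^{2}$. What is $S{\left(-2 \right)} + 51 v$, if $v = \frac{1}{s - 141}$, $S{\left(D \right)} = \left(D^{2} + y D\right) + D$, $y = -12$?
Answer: $\frac{3199}{125} \approx 25.592$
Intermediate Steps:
$S{\left(D \right)} = D^{2} - 11 D$ ($S{\left(D \right)} = \left(D^{2} - 12 D\right) + D = D^{2} - 11 D$)
$s = 16$ ($s = \left(-4\right)^{2} = 16$)
$v = - \frac{1}{125}$ ($v = \frac{1}{16 - 141} = \frac{1}{-125} = - \frac{1}{125} \approx -0.008$)
$S{\left(-2 \right)} + 51 v = - 2 \left(-11 - 2\right) + 51 \left(- \frac{1}{125}\right) = \left(-2\right) \left(-13\right) - \frac{51}{125} = 26 - \frac{51}{125} = \frac{3199}{125}$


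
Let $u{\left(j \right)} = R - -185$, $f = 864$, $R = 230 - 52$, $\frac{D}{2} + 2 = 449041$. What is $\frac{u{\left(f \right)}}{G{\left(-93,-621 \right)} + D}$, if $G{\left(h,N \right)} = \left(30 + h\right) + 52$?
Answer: $\frac{363}{898067} \approx 0.0004042$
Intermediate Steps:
$G{\left(h,N \right)} = 82 + h$
$D = 898078$ ($D = -4 + 2 \cdot 449041 = -4 + 898082 = 898078$)
$R = 178$ ($R = 230 - 52 = 178$)
$u{\left(j \right)} = 363$ ($u{\left(j \right)} = 178 - -185 = 178 + 185 = 363$)
$\frac{u{\left(f \right)}}{G{\left(-93,-621 \right)} + D} = \frac{363}{\left(82 - 93\right) + 898078} = \frac{363}{-11 + 898078} = \frac{363}{898067}$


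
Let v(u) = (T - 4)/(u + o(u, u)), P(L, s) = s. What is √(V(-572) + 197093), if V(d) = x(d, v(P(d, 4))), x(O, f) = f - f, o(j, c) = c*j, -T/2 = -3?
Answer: √197093 ≈ 443.95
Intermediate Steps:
T = 6 (T = -2*(-3) = 6)
v(u) = 2/(u + u²) (v(u) = (6 - 4)/(u + u*u) = 2/(u + u²))
x(O, f) = 0
V(d) = 0
√(V(-572) + 197093) = √(0 + 197093) = √197093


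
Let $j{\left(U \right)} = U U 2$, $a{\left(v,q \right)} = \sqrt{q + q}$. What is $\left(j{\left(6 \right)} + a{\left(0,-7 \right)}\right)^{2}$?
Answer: $\left(72 + i \sqrt{14}\right)^{2} \approx 5170.0 + 538.8 i$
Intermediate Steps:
$a{\left(v,q \right)} = \sqrt{2} \sqrt{q}$ ($a{\left(v,q \right)} = \sqrt{2 q} = \sqrt{2} \sqrt{q}$)
$j{\left(U \right)} = 2 U^{2}$ ($j{\left(U \right)} = U^{2} \cdot 2 = 2 U^{2}$)
$\left(j{\left(6 \right)} + a{\left(0,-7 \right)}\right)^{2} = \left(2 \cdot 6^{2} + \sqrt{2} \sqrt{-7}\right)^{2} = \left(2 \cdot 36 + \sqrt{2} i \sqrt{7}\right)^{2} = \left(72 + i \sqrt{14}\right)^{2}$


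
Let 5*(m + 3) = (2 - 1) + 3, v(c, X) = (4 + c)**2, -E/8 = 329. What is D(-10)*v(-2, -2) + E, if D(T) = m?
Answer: -13204/5 ≈ -2640.8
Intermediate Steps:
E = -2632 (E = -8*329 = -2632)
m = -11/5 (m = -3 + ((2 - 1) + 3)/5 = -3 + (1 + 3)/5 = -3 + (1/5)*4 = -3 + 4/5 = -11/5 ≈ -2.2000)
D(T) = -11/5
D(-10)*v(-2, -2) + E = -11*(4 - 2)**2/5 - 2632 = -11/5*2**2 - 2632 = -11/5*4 - 2632 = -44/5 - 2632 = -13204/5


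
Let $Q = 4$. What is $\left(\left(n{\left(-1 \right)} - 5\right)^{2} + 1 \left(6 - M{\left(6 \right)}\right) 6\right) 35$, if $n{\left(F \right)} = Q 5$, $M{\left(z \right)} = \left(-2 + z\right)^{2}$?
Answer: $5775$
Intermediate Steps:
$n{\left(F \right)} = 20$ ($n{\left(F \right)} = 4 \cdot 5 = 20$)
$\left(\left(n{\left(-1 \right)} - 5\right)^{2} + 1 \left(6 - M{\left(6 \right)}\right) 6\right) 35 = \left(\left(20 - 5\right)^{2} + 1 \left(6 - \left(-2 + 6\right)^{2}\right) 6\right) 35 = \left(15^{2} + 1 \left(6 - 4^{2}\right) 6\right) 35 = \left(225 + 1 \left(6 - 16\right) 6\right) 35 = \left(225 + 1 \left(-10\right) 6\right) 35 = \left(225 - 60\right) 35 = 165 \cdot 35 = 5775$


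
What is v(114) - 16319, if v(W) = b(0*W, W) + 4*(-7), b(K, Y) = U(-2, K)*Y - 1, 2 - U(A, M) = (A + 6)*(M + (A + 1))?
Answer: -15664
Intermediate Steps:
U(A, M) = 2 - (6 + A)*(1 + A + M) (U(A, M) = 2 - (A + 6)*(M + (A + 1)) = 2 - (6 + A)*(M + (1 + A)) = 2 - (6 + A)*(1 + A + M))
b(K, Y) = -1 + Y*(6 - 4*K) (b(K, Y) = (-4 - 1*(-2)**2 - 7*(-2) - 6*K - 1*(-2)*K)*Y - 1 = (-4 - 1*4 + 14 - 6*K + 2*K)*Y - 1 = (-4 - 4 + 14 - 6*K + 2*K)*Y - 1 = (6 - 4*K)*Y - 1 = Y*(6 - 4*K) - 1 = -1 + Y*(6 - 4*K))
v(W) = -29 + 6*W (v(W) = (-1 + 6*W - 4*0*W*W) + 4*(-7) = (-1 + 6*W - 4*0*W) - 28 = (-1 + 6*W + 0) - 28 = (-1 + 6*W) - 28 = -29 + 6*W)
v(114) - 16319 = (-29 + 6*114) - 16319 = (-29 + 684) - 16319 = 655 - 16319 = -15664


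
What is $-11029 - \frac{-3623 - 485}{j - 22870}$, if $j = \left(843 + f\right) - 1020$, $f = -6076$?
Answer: $- \frac{321201675}{29123} \approx -11029.0$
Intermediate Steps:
$j = -6253$ ($j = \left(843 - 6076\right) - 1020 = -5233 - 1020 = -6253$)
$-11029 - \frac{-3623 - 485}{j - 22870} = -11029 - \frac{-3623 - 485}{-6253 - 22870} = -11029 - - \frac{4108}{-29123} = -11029 - \left(-4108\right) \left(- \frac{1}{29123}\right) = -11029 - \frac{4108}{29123} = - \frac{321201675}{29123}$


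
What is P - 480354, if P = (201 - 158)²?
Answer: -478505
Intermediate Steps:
P = 1849 (P = 43² = 1849)
P - 480354 = 1849 - 480354 = -478505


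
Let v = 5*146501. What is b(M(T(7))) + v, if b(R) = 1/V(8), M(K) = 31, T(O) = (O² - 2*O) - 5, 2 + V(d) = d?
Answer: 4395031/6 ≈ 7.3251e+5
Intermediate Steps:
V(d) = -2 + d
T(O) = -5 + O² - 2*O
b(R) = ⅙ (b(R) = 1/(-2 + 8) = 1/6 = ⅙)
v = 732505
b(M(T(7))) + v = ⅙ + 732505 = 4395031/6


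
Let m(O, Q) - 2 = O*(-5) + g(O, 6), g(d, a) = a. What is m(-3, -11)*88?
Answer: 2024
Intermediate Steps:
m(O, Q) = 8 - 5*O (m(O, Q) = 2 + (O*(-5) + 6) = 2 + (-5*O + 6) = 2 + (6 - 5*O) = 8 - 5*O)
m(-3, -11)*88 = (8 - 5*(-3))*88 = (8 + 15)*88 = 23*88 = 2024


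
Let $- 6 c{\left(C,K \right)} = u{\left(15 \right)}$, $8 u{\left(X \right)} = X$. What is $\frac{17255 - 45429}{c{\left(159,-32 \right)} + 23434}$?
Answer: $- \frac{450784}{374939} \approx -1.2023$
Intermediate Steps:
$u{\left(X \right)} = \frac{X}{8}$
$c{\left(C,K \right)} = - \frac{5}{16}$ ($c{\left(C,K \right)} = - \frac{\frac{1}{8} \cdot 15}{6} = \left(- \frac{1}{6}\right) \frac{15}{8} = - \frac{5}{16}$)
$\frac{17255 - 45429}{c{\left(159,-32 \right)} + 23434} = \frac{17255 - 45429}{- \frac{5}{16} + 23434} = - \frac{28174}{\frac{374939}{16}} = \left(-28174\right) \frac{16}{374939} = - \frac{450784}{374939}$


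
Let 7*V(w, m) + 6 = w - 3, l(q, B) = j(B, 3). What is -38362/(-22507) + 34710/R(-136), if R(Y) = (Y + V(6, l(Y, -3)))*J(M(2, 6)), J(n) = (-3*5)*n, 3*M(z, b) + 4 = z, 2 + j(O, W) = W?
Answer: -510216869/21494185 ≈ -23.737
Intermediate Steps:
j(O, W) = -2 + W
M(z, b) = -4/3 + z/3
l(q, B) = 1 (l(q, B) = -2 + 3 = 1)
J(n) = -15*n
V(w, m) = -9/7 + w/7 (V(w, m) = -6/7 + (w - 3)/7 = -6/7 + (-3 + w)/7 = -6/7 + (-3/7 + w/7) = -9/7 + w/7)
R(Y) = -30/7 + 10*Y (R(Y) = (Y + (-9/7 + (⅐)*6))*(-15*(-4/3 + (⅓)*2)) = (Y + (-9/7 + 6/7))*(-15*(-4/3 + ⅔)) = (Y - 3/7)*(-15*(-⅔)) = (-3/7 + Y)*10 = -30/7 + 10*Y)
-38362/(-22507) + 34710/R(-136) = -38362/(-22507) + 34710/(-30/7 + 10*(-136)) = -38362*(-1/22507) + 34710/(-30/7 - 1360) = 38362/22507 + 34710/(-9550/7) = 38362/22507 + 34710*(-7/9550) = 38362/22507 - 24297/955 = -510216869/21494185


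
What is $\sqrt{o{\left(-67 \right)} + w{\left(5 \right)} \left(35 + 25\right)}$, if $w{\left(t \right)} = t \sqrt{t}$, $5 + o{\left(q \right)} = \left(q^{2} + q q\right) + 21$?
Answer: $\sqrt{8994 + 300 \sqrt{5}} \approx 98.31$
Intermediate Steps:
$o{\left(q \right)} = 16 + 2 q^{2}$ ($o{\left(q \right)} = -5 + \left(\left(q^{2} + q q\right) + 21\right) = -5 + \left(\left(q^{2} + q^{2}\right) + 21\right) = -5 + \left(2 q^{2} + 21\right) = -5 + \left(21 + 2 q^{2}\right) = 16 + 2 q^{2}$)
$w{\left(t \right)} = t^{\frac{3}{2}}$
$\sqrt{o{\left(-67 \right)} + w{\left(5 \right)} \left(35 + 25\right)} = \sqrt{\left(16 + 2 \left(-67\right)^{2}\right) + 5^{\frac{3}{2}} \left(35 + 25\right)} = \sqrt{\left(16 + 2 \cdot 4489\right) + 5 \sqrt{5} \cdot 60} = \sqrt{\left(16 + 8978\right) + 300 \sqrt{5}} = \sqrt{8994 + 300 \sqrt{5}}$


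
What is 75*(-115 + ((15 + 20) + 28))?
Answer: -3900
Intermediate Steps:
75*(-115 + ((15 + 20) + 28)) = 75*(-115 + (35 + 28)) = 75*(-115 + 63) = 75*(-52) = -3900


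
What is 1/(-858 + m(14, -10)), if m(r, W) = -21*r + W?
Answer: -1/1162 ≈ -0.00086058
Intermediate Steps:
m(r, W) = W - 21*r
1/(-858 + m(14, -10)) = 1/(-858 + (-10 - 21*14)) = 1/(-858 + (-10 - 294)) = 1/(-858 - 304) = 1/(-1162) = -1/1162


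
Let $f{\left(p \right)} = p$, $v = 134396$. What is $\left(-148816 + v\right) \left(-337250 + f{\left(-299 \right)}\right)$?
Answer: $4867456580$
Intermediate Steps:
$\left(-148816 + v\right) \left(-337250 + f{\left(-299 \right)}\right) = \left(-148816 + 134396\right) \left(-337250 - 299\right) = \left(-14420\right) \left(-337549\right) = 4867456580$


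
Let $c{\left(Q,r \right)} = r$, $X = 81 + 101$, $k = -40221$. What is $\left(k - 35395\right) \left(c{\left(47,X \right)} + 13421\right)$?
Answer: $-1028604448$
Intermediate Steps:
$X = 182$
$\left(k - 35395\right) \left(c{\left(47,X \right)} + 13421\right) = \left(-40221 - 35395\right) \left(182 + 13421\right) = \left(-75616\right) 13603 = -1028604448$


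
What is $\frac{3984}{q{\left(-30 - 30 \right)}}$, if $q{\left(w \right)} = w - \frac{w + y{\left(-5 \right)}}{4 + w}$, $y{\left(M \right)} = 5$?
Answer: $- \frac{223104}{3415} \approx -65.331$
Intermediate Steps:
$q{\left(w \right)} = w - \frac{5 + w}{4 + w}$ ($q{\left(w \right)} = w - \frac{w + 5}{4 + w} = w - \frac{5 + w}{4 + w}$)
$\frac{3984}{q{\left(-30 - 30 \right)}} = \frac{3984}{\frac{1}{4 - 60} \left(-5 + \left(-30 - 30\right)^{2} + 3 \left(-30 - 30\right)\right)} = \frac{3984}{\frac{1}{4 - 60} \left(-5 + \left(-60\right)^{2} + 3 \left(-60\right)\right)} = \frac{3984}{\frac{1}{-56} \left(-5 + 3600 - 180\right)} = \frac{3984}{\left(- \frac{1}{56}\right) 3415} = \frac{3984}{- \frac{3415}{56}} = 3984 \left(- \frac{56}{3415}\right) = - \frac{223104}{3415}$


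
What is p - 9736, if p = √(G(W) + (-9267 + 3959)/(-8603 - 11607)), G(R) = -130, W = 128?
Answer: -9736 + 2*I*√3311903645/10105 ≈ -9736.0 + 11.39*I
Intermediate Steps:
p = 2*I*√3311903645/10105 (p = √(-130 + (-9267 + 3959)/(-8603 - 11607)) = √(-130 - 5308/(-20210)) = √(-130 - 5308*(-1/20210)) = √(-130 + 2654/10105) = √(-1310996/10105) = 2*I*√3311903645/10105 ≈ 11.39*I)
p - 9736 = 2*I*√3311903645/10105 - 9736 = -9736 + 2*I*√3311903645/10105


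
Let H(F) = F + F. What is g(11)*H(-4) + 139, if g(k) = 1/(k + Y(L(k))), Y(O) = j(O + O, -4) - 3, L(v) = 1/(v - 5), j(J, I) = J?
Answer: 3451/25 ≈ 138.04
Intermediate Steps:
H(F) = 2*F
L(v) = 1/(-5 + v)
Y(O) = -3 + 2*O (Y(O) = (O + O) - 3 = 2*O - 3 = -3 + 2*O)
g(k) = 1/(-3 + k + 2/(-5 + k)) (g(k) = 1/(k + (-3 + 2/(-5 + k))) = 1/(-3 + k + 2/(-5 + k)))
g(11)*H(-4) + 139 = ((-5 + 11)/(2 + (-5 + 11)*(-3 + 11)))*(2*(-4)) + 139 = (6/(2 + 6*8))*(-8) + 139 = (6/(2 + 48))*(-8) + 139 = (6/50)*(-8) + 139 = ((1/50)*6)*(-8) + 139 = (3/25)*(-8) + 139 = -24/25 + 139 = 3451/25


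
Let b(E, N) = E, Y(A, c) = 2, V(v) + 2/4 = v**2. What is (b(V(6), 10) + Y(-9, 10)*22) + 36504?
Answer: 73167/2 ≈ 36584.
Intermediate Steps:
V(v) = -1/2 + v**2
(b(V(6), 10) + Y(-9, 10)*22) + 36504 = ((-1/2 + 6**2) + 2*22) + 36504 = ((-1/2 + 36) + 44) + 36504 = (71/2 + 44) + 36504 = 159/2 + 36504 = 73167/2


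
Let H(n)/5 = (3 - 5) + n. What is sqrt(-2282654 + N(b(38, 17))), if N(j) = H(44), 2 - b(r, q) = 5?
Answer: 2*I*sqrt(570611) ≈ 1510.8*I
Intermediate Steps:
H(n) = -10 + 5*n (H(n) = 5*((3 - 5) + n) = 5*(-2 + n) = -10 + 5*n)
b(r, q) = -3 (b(r, q) = 2 - 1*5 = 2 - 5 = -3)
N(j) = 210 (N(j) = -10 + 5*44 = -10 + 220 = 210)
sqrt(-2282654 + N(b(38, 17))) = sqrt(-2282654 + 210) = sqrt(-2282444) = 2*I*sqrt(570611)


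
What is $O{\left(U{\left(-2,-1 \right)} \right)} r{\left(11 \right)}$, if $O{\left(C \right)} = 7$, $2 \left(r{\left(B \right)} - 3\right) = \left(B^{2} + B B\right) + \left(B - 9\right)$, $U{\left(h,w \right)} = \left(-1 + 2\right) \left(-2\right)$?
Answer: $875$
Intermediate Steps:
$U{\left(h,w \right)} = -2$ ($U{\left(h,w \right)} = 1 \left(-2\right) = -2$)
$r{\left(B \right)} = - \frac{3}{2} + B^{2} + \frac{B}{2}$ ($r{\left(B \right)} = 3 + \frac{\left(B^{2} + B B\right) + \left(B - 9\right)}{2} = 3 + \frac{\left(B^{2} + B^{2}\right) + \left(B - 9\right)}{2} = 3 + \frac{2 B^{2} + \left(-9 + B\right)}{2} = 3 + \frac{-9 + B + 2 B^{2}}{2} = 3 + \left(- \frac{9}{2} + B^{2} + \frac{B}{2}\right) = - \frac{3}{2} + B^{2} + \frac{B}{2}$)
$O{\left(U{\left(-2,-1 \right)} \right)} r{\left(11 \right)} = 7 \left(- \frac{3}{2} + 11^{2} + \frac{1}{2} \cdot 11\right) = 7 \left(- \frac{3}{2} + 121 + \frac{11}{2}\right) = 7 \cdot 125 = 875$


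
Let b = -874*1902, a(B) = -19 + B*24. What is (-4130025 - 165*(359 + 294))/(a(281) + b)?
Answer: 4237770/1655623 ≈ 2.5596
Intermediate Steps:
a(B) = -19 + 24*B
b = -1662348
(-4130025 - 165*(359 + 294))/(a(281) + b) = (-4130025 - 165*(359 + 294))/((-19 + 24*281) - 1662348) = (-4130025 - 165*653)/((-19 + 6744) - 1662348) = (-4130025 - 107745)/(6725 - 1662348) = -4237770/(-1655623) = -4237770*(-1/1655623) = 4237770/1655623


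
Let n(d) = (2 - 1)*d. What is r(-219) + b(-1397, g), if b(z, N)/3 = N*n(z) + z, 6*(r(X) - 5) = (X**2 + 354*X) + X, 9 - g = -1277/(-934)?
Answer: -38423739/934 ≈ -41139.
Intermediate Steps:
g = 7129/934 (g = 9 - (-1277)/(-934) = 9 - (-1277)*(-1)/934 = 9 - 1*1277/934 = 9 - 1277/934 = 7129/934 ≈ 7.6328)
n(d) = d (n(d) = 1*d = d)
r(X) = 5 + X**2/6 + 355*X/6 (r(X) = 5 + ((X**2 + 354*X) + X)/6 = 5 + (X**2 + 355*X)/6 = 5 + (X**2/6 + 355*X/6) = 5 + X**2/6 + 355*X/6)
b(z, N) = 3*z + 3*N*z (b(z, N) = 3*(N*z + z) = 3*(z + N*z) = 3*z + 3*N*z)
r(-219) + b(-1397, g) = (5 + (1/6)*(-219)**2 + (355/6)*(-219)) + 3*(-1397)*(1 + 7129/934) = (5 + (1/6)*47961 - 25915/2) + 3*(-1397)*(8063/934) = (5 + 15987/2 - 25915/2) - 33792033/934 = -4959 - 33792033/934 = -38423739/934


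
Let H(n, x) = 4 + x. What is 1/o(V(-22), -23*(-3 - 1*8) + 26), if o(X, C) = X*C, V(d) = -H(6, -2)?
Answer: -1/558 ≈ -0.0017921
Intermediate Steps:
V(d) = -2 (V(d) = -(4 - 2) = -1*2 = -2)
o(X, C) = C*X
1/o(V(-22), -23*(-3 - 1*8) + 26) = 1/((-23*(-3 - 1*8) + 26)*(-2)) = 1/((-23*(-3 - 8) + 26)*(-2)) = 1/((-23*(-11) + 26)*(-2)) = 1/((253 + 26)*(-2)) = 1/(279*(-2)) = 1/(-558) = -1/558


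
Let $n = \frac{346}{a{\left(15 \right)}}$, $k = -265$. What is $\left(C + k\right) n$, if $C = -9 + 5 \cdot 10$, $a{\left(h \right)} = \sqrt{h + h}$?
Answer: $- \frac{38752 \sqrt{30}}{15} \approx -14150.0$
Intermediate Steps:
$a{\left(h \right)} = \sqrt{2} \sqrt{h}$ ($a{\left(h \right)} = \sqrt{2 h} = \sqrt{2} \sqrt{h}$)
$C = 41$ ($C = -9 + 50 = 41$)
$n = \frac{173 \sqrt{30}}{15}$ ($n = \frac{346}{\sqrt{2} \sqrt{15}} = \frac{346}{\sqrt{30}} = 346 \frac{\sqrt{30}}{30} = \frac{173 \sqrt{30}}{15} \approx 63.171$)
$\left(C + k\right) n = \left(41 - 265\right) \frac{173 \sqrt{30}}{15} = - 224 \frac{173 \sqrt{30}}{15} = - \frac{38752 \sqrt{30}}{15}$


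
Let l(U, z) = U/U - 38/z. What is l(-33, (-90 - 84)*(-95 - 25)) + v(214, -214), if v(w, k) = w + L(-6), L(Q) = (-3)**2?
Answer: 2338541/10440 ≈ 224.00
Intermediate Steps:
L(Q) = 9
v(w, k) = 9 + w (v(w, k) = w + 9 = 9 + w)
l(U, z) = 1 - 38/z
l(-33, (-90 - 84)*(-95 - 25)) + v(214, -214) = (-38 + (-90 - 84)*(-95 - 25))/(((-90 - 84)*(-95 - 25))) + (9 + 214) = (-38 - 174*(-120))/((-174*(-120))) + 223 = (-38 + 20880)/20880 + 223 = (1/20880)*20842 + 223 = 10421/10440 + 223 = 2338541/10440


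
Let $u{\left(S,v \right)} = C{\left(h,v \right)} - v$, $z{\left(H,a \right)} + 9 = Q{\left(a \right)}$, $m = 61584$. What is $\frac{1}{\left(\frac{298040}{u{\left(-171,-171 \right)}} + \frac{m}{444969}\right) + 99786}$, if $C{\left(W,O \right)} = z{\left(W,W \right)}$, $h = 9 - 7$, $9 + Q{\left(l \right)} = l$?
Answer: $\frac{4598013}{467659198970} \approx 9.832 \cdot 10^{-6}$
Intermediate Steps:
$Q{\left(l \right)} = -9 + l$
$h = 2$ ($h = 9 - 7 = 2$)
$z{\left(H,a \right)} = -18 + a$ ($z{\left(H,a \right)} = -9 + \left(-9 + a\right) = -18 + a$)
$C{\left(W,O \right)} = -18 + W$
$u{\left(S,v \right)} = -16 - v$ ($u{\left(S,v \right)} = \left(-18 + 2\right) - v = -16 - v$)
$\frac{1}{\left(\frac{298040}{u{\left(-171,-171 \right)}} + \frac{m}{444969}\right) + 99786} = \frac{1}{\left(\frac{298040}{-16 - -171} + \frac{61584}{444969}\right) + 99786} = \frac{1}{\left(\frac{298040}{-16 + 171} + 61584 \cdot \frac{1}{444969}\right) + 99786} = \frac{1}{\left(\frac{298040}{155} + \frac{20528}{148323}\right) + 99786} = \frac{1}{\left(298040 \cdot \frac{1}{155} + \frac{20528}{148323}\right) + 99786} = \frac{1}{\left(\frac{59608}{31} + \frac{20528}{148323}\right) + 99786} = \frac{1}{\frac{8841873752}{4598013} + 99786} = \frac{1}{\frac{467659198970}{4598013}} = \frac{4598013}{467659198970}$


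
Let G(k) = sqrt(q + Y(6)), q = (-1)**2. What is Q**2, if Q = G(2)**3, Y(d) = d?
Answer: 343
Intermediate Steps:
q = 1
G(k) = sqrt(7) (G(k) = sqrt(1 + 6) = sqrt(7))
Q = 7*sqrt(7) (Q = (sqrt(7))**3 = 7*sqrt(7) ≈ 18.520)
Q**2 = (7*sqrt(7))**2 = 343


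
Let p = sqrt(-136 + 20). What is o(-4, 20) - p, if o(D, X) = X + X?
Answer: 40 - 2*I*sqrt(29) ≈ 40.0 - 10.77*I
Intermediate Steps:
o(D, X) = 2*X
p = 2*I*sqrt(29) (p = sqrt(-116) = 2*I*sqrt(29) ≈ 10.77*I)
o(-4, 20) - p = 2*20 - 2*I*sqrt(29) = 40 - 2*I*sqrt(29)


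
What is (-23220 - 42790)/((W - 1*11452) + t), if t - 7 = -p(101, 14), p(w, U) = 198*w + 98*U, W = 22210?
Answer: 1886/303 ≈ 6.2244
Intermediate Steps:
p(w, U) = 98*U + 198*w
t = -21363 (t = 7 - (98*14 + 198*101) = 7 - (1372 + 19998) = 7 - 1*21370 = 7 - 21370 = -21363)
(-23220 - 42790)/((W - 1*11452) + t) = (-23220 - 42790)/((22210 - 1*11452) - 21363) = -66010/((22210 - 11452) - 21363) = -66010/(10758 - 21363) = -66010/(-10605) = -66010*(-1/10605) = 1886/303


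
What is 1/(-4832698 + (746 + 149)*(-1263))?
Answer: -1/5963083 ≈ -1.6770e-7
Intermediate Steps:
1/(-4832698 + (746 + 149)*(-1263)) = 1/(-4832698 + 895*(-1263)) = 1/(-4832698 - 1130385) = 1/(-5963083) = -1/5963083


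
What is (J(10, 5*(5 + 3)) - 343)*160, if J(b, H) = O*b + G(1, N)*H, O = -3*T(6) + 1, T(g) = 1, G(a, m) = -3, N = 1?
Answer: -77280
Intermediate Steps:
O = -2 (O = -3*1 + 1 = -3 + 1 = -2)
J(b, H) = -3*H - 2*b (J(b, H) = -2*b - 3*H = -3*H - 2*b)
(J(10, 5*(5 + 3)) - 343)*160 = ((-15*(5 + 3) - 2*10) - 343)*160 = ((-15*8 - 20) - 343)*160 = ((-3*40 - 20) - 343)*160 = ((-120 - 20) - 343)*160 = (-140 - 343)*160 = -483*160 = -77280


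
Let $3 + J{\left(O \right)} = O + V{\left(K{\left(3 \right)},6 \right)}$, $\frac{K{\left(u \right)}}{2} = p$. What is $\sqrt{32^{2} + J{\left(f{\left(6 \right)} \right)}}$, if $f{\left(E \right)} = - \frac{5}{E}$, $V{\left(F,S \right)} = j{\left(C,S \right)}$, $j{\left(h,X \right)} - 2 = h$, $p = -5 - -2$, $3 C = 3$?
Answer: $\frac{\sqrt{36834}}{6} \approx 31.987$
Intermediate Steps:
$C = 1$ ($C = \frac{1}{3} \cdot 3 = 1$)
$p = -3$ ($p = -5 + 2 = -3$)
$j{\left(h,X \right)} = 2 + h$
$K{\left(u \right)} = -6$ ($K{\left(u \right)} = 2 \left(-3\right) = -6$)
$V{\left(F,S \right)} = 3$ ($V{\left(F,S \right)} = 2 + 1 = 3$)
$J{\left(O \right)} = O$ ($J{\left(O \right)} = -3 + \left(O + 3\right) = -3 + \left(3 + O\right) = O$)
$\sqrt{32^{2} + J{\left(f{\left(6 \right)} \right)}} = \sqrt{32^{2} - \frac{5}{6}} = \sqrt{1024 - \frac{5}{6}} = \sqrt{\frac{6139}{6}} = \frac{\sqrt{36834}}{6}$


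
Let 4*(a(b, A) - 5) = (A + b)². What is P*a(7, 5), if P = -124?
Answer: -5084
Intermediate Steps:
a(b, A) = 5 + (A + b)²/4
P*a(7, 5) = -124*(5 + (5 + 7)²/4) = -124*(5 + (¼)*12²) = -124*(5 + (¼)*144) = -124*(5 + 36) = -124*41 = -5084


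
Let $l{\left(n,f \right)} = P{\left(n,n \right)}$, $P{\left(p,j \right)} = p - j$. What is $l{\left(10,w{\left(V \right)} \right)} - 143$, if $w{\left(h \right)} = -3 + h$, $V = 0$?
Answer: $-143$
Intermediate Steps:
$l{\left(n,f \right)} = 0$ ($l{\left(n,f \right)} = n - n = 0$)
$l{\left(10,w{\left(V \right)} \right)} - 143 = 0 - 143 = -143$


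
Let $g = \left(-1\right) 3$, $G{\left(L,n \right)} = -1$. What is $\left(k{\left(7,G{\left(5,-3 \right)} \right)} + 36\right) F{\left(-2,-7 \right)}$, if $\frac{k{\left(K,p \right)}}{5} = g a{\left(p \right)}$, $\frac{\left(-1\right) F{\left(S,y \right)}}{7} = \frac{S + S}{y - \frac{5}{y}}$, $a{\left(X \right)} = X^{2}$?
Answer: $- \frac{1029}{11} \approx -93.545$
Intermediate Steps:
$g = -3$
$F{\left(S,y \right)} = - \frac{14 S}{y - \frac{5}{y}}$ ($F{\left(S,y \right)} = - 7 \frac{S + S}{y - \frac{5}{y}} = - 7 \frac{2 S}{y - \frac{5}{y}} = - \frac{14 S}{y - \frac{5}{y}}$)
$k{\left(K,p \right)} = - 15 p^{2}$ ($k{\left(K,p \right)} = 5 \left(- 3 p^{2}\right) = - 15 p^{2}$)
$\left(k{\left(7,G{\left(5,-3 \right)} \right)} + 36\right) F{\left(-2,-7 \right)} = \left(- 15 \left(-1\right)^{2} + 36\right) \left(\left(-14\right) \left(-2\right) \left(-7\right) \frac{1}{-5 + \left(-7\right)^{2}}\right) = \left(\left(-15\right) 1 + 36\right) \left(\left(-14\right) \left(-2\right) \left(-7\right) \frac{1}{-5 + 49}\right) = \left(-15 + 36\right) \left(\left(-14\right) \left(-2\right) \left(-7\right) \frac{1}{44}\right) = 21 \left(\left(-14\right) \left(-2\right) \left(-7\right) \frac{1}{44}\right) = 21 \left(- \frac{49}{11}\right) = - \frac{1029}{11}$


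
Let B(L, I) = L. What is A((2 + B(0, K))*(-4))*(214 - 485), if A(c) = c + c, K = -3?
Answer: 4336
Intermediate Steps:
A(c) = 2*c
A((2 + B(0, K))*(-4))*(214 - 485) = (2*((2 + 0)*(-4)))*(214 - 485) = (2*(2*(-4)))*(-271) = (2*(-8))*(-271) = -16*(-271) = 4336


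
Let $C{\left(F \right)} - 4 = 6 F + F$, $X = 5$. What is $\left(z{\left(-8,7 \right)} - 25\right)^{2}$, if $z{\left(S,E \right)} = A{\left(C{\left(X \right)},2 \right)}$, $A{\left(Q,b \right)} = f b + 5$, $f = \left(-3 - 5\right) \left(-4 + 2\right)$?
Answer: $144$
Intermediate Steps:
$C{\left(F \right)} = 4 + 7 F$ ($C{\left(F \right)} = 4 + \left(6 F + F\right) = 4 + 7 F$)
$f = 16$ ($f = \left(-8\right) \left(-2\right) = 16$)
$A{\left(Q,b \right)} = 5 + 16 b$ ($A{\left(Q,b \right)} = 16 b + 5 = 5 + 16 b$)
$z{\left(S,E \right)} = 37$ ($z{\left(S,E \right)} = 5 + 16 \cdot 2 = 5 + 32 = 37$)
$\left(z{\left(-8,7 \right)} - 25\right)^{2} = \left(37 - 25\right)^{2} = 12^{2} = 144$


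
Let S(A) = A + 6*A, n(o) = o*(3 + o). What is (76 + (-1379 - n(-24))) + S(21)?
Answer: -1660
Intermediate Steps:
S(A) = 7*A
(76 + (-1379 - n(-24))) + S(21) = (76 + (-1379 - (-24)*(3 - 24))) + 7*21 = (76 + (-1379 - (-24)*(-21))) + 147 = (76 + (-1379 - 1*504)) + 147 = (76 + (-1379 - 504)) + 147 = (76 - 1883) + 147 = -1807 + 147 = -1660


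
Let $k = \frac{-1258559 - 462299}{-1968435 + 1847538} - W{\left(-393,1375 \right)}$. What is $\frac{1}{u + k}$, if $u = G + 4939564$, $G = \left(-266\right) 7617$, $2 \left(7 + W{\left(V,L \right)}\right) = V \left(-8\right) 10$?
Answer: $\frac{120897}{350328463771} \approx 3.451 \cdot 10^{-7}$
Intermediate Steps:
$W{\left(V,L \right)} = -7 - 40 V$ ($W{\left(V,L \right)} = -7 + \frac{V \left(-8\right) 10}{2} = -7 + \frac{- 8 V 10}{2} = -7 + \frac{\left(-80\right) V}{2} = -7 - 40 V$)
$G = -2026122$
$u = 2913442$ ($u = -2026122 + 4939564 = 2913442$)
$k = - \frac{1897933703}{120897}$ ($k = \frac{-1258559 - 462299}{-1968435 + 1847538} - \left(-7 - -15720\right) = - \frac{1720858}{-120897} - \left(-7 + 15720\right) = \left(-1720858\right) \left(- \frac{1}{120897}\right) - 15713 = \frac{1720858}{120897} - 15713 = - \frac{1897933703}{120897} \approx -15699.0$)
$\frac{1}{u + k} = \frac{1}{2913442 - \frac{1897933703}{120897}} = \frac{1}{\frac{350328463771}{120897}} = \frac{120897}{350328463771}$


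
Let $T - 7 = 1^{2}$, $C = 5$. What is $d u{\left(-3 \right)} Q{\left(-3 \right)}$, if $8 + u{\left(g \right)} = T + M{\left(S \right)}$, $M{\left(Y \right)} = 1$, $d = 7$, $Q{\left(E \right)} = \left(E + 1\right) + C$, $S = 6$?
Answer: $21$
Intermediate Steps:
$T = 8$ ($T = 7 + 1^{2} = 7 + 1 = 8$)
$Q{\left(E \right)} = 6 + E$ ($Q{\left(E \right)} = \left(E + 1\right) + 5 = \left(1 + E\right) + 5 = 6 + E$)
$u{\left(g \right)} = 1$ ($u{\left(g \right)} = -8 + \left(8 + 1\right) = -8 + 9 = 1$)
$d u{\left(-3 \right)} Q{\left(-3 \right)} = 7 \cdot 1 \left(6 - 3\right) = 7 \cdot 3 = 21$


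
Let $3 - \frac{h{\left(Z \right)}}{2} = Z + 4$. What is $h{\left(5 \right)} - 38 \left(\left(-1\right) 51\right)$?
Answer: $1926$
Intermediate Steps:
$h{\left(Z \right)} = -2 - 2 Z$ ($h{\left(Z \right)} = 6 - 2 \left(Z + 4\right) = 6 - 2 \left(4 + Z\right) = 6 - \left(8 + 2 Z\right) = -2 - 2 Z$)
$h{\left(5 \right)} - 38 \left(\left(-1\right) 51\right) = \left(-2 - 10\right) - 38 \left(\left(-1\right) 51\right) = \left(-2 - 10\right) - -1938 = -12 + 1938 = 1926$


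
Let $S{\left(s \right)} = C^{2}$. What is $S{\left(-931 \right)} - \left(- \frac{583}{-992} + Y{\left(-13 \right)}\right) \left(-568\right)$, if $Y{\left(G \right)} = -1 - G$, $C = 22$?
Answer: $\frac{946593}{124} \approx 7633.8$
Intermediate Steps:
$S{\left(s \right)} = 484$ ($S{\left(s \right)} = 22^{2} = 484$)
$S{\left(-931 \right)} - \left(- \frac{583}{-992} + Y{\left(-13 \right)}\right) \left(-568\right) = 484 - \left(- \frac{583}{-992} - -12\right) \left(-568\right) = 484 - \left(\left(-583\right) \left(- \frac{1}{992}\right) + \left(-1 + 13\right)\right) \left(-568\right) = 484 - \left(\frac{583}{992} + 12\right) \left(-568\right) = 484 - \frac{12487}{992} \left(-568\right) = 484 - - \frac{886577}{124} = 484 + \frac{886577}{124} = \frac{946593}{124}$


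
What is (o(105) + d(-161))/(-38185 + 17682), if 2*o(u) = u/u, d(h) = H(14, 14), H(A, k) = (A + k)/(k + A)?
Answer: -3/41006 ≈ -7.3160e-5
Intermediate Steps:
H(A, k) = 1 (H(A, k) = (A + k)/(A + k) = 1)
d(h) = 1
o(u) = ½ (o(u) = (u/u)/2 = (½)*1 = ½)
(o(105) + d(-161))/(-38185 + 17682) = (½ + 1)/(-38185 + 17682) = (3/2)/(-20503) = (3/2)*(-1/20503) = -3/41006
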